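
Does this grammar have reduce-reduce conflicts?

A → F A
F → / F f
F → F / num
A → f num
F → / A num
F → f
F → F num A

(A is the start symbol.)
A reduce-reduce conflict occurs when an LR(0) state has two complete items [A → α .] and [B → β .] — both call for a reduction, and with no lookahead the parser cannot choose between them.

Augment with A' → A and build the canonical LR(0) collection (I0 = CLOSURE({[A' → . A]}), then GOTO on every symbol after a dot until no new states appear). It has 15 states:
  I0: { [A → . F A], [A → . f num], [A' → . A], [F → . / A num], [F → . / F f], [F → . F / num], [F → . F num A], [F → . f] }  — shift
  I1: { [A → . F A], [A → . f num], [F → . / A num], [F → . / F f], [F → . F / num], [F → . F num A], [F → . f], [F → / . A num], [F → / . F f] }  — shift
  I2: { [A' → A .] }  — accept
  I3: { [A → . F A], [A → . f num], [A → F . A], [F → . / A num], [F → . / F f], [F → . F / num], [F → . F num A], [F → . f], [F → F . / num], [F → F . num A] }  — shift
  I4: { [A → f . num], [F → f .] }  — shift, reduce
  I5: { [A → f num .] }  — reduce
  I6: { [A → . F A], [A → . f num], [F → . / A num], [F → . / F f], [F → . F / num], [F → . F num A], [F → . f], [F → / . A num], [F → / . F f], [F → F / . num] }  — shift
  I7: { [A → F A .] }  — reduce
  I8: { [A → . F A], [A → . f num], [F → . / A num], [F → . / F f], [F → . F / num], [F → . F num A], [F → . f], [F → F num . A] }  — shift
  I9: { [F → F num A .] }  — reduce
  I10: { [F → / A . num] }  — shift
  I11: { [A → . F A], [A → . f num], [A → F . A], [F → . / A num], [F → . / F f], [F → . F / num], [F → . F num A], [F → . f], [F → / F . f], [F → F . / num], [F → F . num A] }  — shift
  I12: { [F → F / num .] }  — reduce
  I13: { [A → f . num], [F → / F f .], [F → f .] }  — shift, 2 reduces
  I14: { [F → / A num .] }  — reduce

I13 contains complete items [F → / F f .], [F → f .] — reduce-reduce conflict.

Answer: Yes — I13: [F → / F f .] vs [F → f .]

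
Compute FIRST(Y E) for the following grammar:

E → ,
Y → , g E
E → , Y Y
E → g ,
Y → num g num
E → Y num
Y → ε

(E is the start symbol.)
FIRST sets of the non-terminals involved (from the grammar, by fixed-point iteration):
  FIRST(Y) = { ',', 'num', ε }
  FIRST(E) = { ',', 'g', 'num' }

To compute FIRST(Y E), process the symbols left to right:
Symbol Y is a non-terminal. Add FIRST(Y) \ {ε} = { ',', 'num' }
Y is nullable (ε ∈ FIRST(Y)), continue to the next symbol.
Symbol E is a non-terminal. Add FIRST(E) \ {ε} = { ',', 'g', 'num' }
E is not nullable (ε ∉ FIRST(E)), so stop here.
FIRST(Y E) = { ',', 'g', 'num' }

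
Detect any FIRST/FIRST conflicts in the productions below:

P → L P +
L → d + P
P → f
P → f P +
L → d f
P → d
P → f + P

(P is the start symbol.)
FIRST sets of the non-terminals at (or reachable through a nullable prefix from) the front of some alternative:
  FIRST(L) = { 'd' }

Productions for P:
  P → L P +: FIRST = { 'd' }
  P → f: FIRST = { 'f' }
  P → f P +: FIRST = { 'f' }
  P → d: FIRST = { 'd' }
  P → f + P: FIRST = { 'f' }
Productions for L:
  L → d + P: FIRST = { 'd' }
  L → d f: FIRST = { 'd' }

Conflict for P: P → L P + and P → d
  Overlap: { 'd' }
Conflict for P: P → f and P → f P +
  Overlap: { 'f' }
Conflict for P: P → f and P → f + P
  Overlap: { 'f' }
Conflict for P: P → f P + and P → f + P
  Overlap: { 'f' }
Conflict for L: L → d + P and L → d f
  Overlap: { 'd' }

Answer: Yes. P → L P '+' / P → d on { 'd' }; P → f / P → f P '+' on { 'f' }; P → f / P → f '+' P on { 'f' }; P → f P '+' / P → f '+' P on { 'f' }; L → d '+' P / L → d f on { 'd' }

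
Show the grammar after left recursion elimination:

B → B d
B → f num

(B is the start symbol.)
B is directly left-recursive. The standard transformation for
  A → A α₁ | ... | A α_m | β₁ | ... | β_n
is
  A  → β₁ A' | ... | β_n A'
  A' → α₁ A' | ... | α_m A' | ε

B → f num becomes B → f num B'
B → B d becomes B' → d B'
Add B' → ε

Resulting grammar:
B → f num B'
B' → d B'
B' → ε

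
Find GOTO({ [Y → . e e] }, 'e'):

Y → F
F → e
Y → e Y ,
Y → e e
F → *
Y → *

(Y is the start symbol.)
{ [Y → e . e] }

GOTO(I, 'e') = CLOSURE({ [A → αX.β] : [A → α.Xβ] ∈ I, X = 'e' })

Items with dot before 'e', with the dot advanced:
  [Y → . e e] → [Y → e . e]
Closure adds nothing (no advanced item has the dot before a non-terminal).

GOTO = { [Y → e . e] }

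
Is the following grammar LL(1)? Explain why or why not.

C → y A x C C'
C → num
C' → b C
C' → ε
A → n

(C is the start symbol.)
Relevant sets:
  FOLLOW(C') = { $, 'b' }

For C:
  PREDICT(C → y A x C C') = { 'y' }
  PREDICT(C → num) = { 'num' }
For C':
  PREDICT(C' → b C) = { 'b' }
  PREDICT(C' → ε) = { $, 'b' }
A has a single production, so nothing to check there.

Conflict found: Predict set conflict for C': { 'b' }
The grammar is NOT LL(1).

Answer: No. Predict set conflict for C': { 'b' }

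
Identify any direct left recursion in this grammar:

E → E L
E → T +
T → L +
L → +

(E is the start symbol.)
Direct left recursion occurs when N → N α for some non-terminal N (the right-hand side begins with the left-hand side itself).

E → E L: LEFT RECURSIVE (starts with E)
E → T +: starts with T
T → L +: starts with L
L → +: starts with '+'

The grammar has direct left recursion on: E.

Answer: Yes, E is left-recursive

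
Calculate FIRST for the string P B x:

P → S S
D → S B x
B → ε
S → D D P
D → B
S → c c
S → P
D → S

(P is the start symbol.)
FIRST sets of the non-terminals involved (from the grammar, by fixed-point iteration):
  FIRST(P) = { 'c' }

To compute FIRST(P B x), process the symbols left to right:
Symbol P is a non-terminal. Add FIRST(P) \ {ε} = { 'c' }
P is not nullable (ε ∉ FIRST(P)), so stop here.
FIRST(P B x) = { 'c' }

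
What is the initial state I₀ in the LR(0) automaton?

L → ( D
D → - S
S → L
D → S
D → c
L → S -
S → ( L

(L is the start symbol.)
First, augment the grammar with L' → L
I₀ = CLOSURE({ [L' → . L] }):
  [L' → . L] has the dot before L: add [L → . ( D], [L → . S -]
  [L → . S -] has the dot before S: add [S → . L], [S → . ( L]
No further items can be added.

I₀ = { [L → . ( D], [L → . S -], [L' → . L], [S → . ( L], [S → . L] }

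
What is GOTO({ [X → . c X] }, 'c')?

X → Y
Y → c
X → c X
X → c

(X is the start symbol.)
GOTO(I, 'c') = CLOSURE({ [A → αX.β] : [A → α.Xβ] ∈ I, X = 'c' })

Items with dot before 'c', with the dot advanced:
  [X → . c X] → [X → c . X]
Closure of the advanced items:
  [X → c . X] has the dot before X: add [X → . Y], [X → . c X], [X → . c]
  [X → . Y] has the dot before Y: add [Y → . c]

GOTO = { [X → . Y], [X → . c X], [X → . c], [X → c . X], [Y → . c] }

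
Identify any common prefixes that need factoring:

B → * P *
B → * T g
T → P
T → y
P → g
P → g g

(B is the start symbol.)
Left-factoring is needed when two productions for the same non-terminal
share a common prefix on the right-hand side.

Productions for B:
  B → * P *
  B → * T g
Productions for T:
  T → P
  T → y
Productions for P:
  P → g
  P → g g

Found common prefix '*' in productions for B
Found common prefix 'g' in productions for P

Answer: Yes, B has productions with common prefix '*'; P has productions with common prefix 'g'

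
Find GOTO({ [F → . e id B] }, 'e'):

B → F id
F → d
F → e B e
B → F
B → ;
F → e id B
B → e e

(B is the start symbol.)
GOTO(I, 'e') = CLOSURE({ [A → αX.β] : [A → α.Xβ] ∈ I, X = 'e' })

Items with dot before 'e', with the dot advanced:
  [F → . e id B] → [F → e . id B]
Closure adds nothing (no advanced item has the dot before a non-terminal).

GOTO = { [F → e . id B] }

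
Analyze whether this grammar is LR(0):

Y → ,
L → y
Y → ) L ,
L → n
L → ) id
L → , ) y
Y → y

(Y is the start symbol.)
Augment with Y' → Y and build the canonical LR(0) collection (I0 = CLOSURE({[Y' → . Y]}), then GOTO on every symbol after a dot until no new states appear). It has 14 states:
  I0: { [Y → . ) L ,], [Y → . ,], [Y → . y], [Y' → . Y] }  — shift
  I1: { [L → . ) id], [L → . , ) y], [L → . n], [L → . y], [Y → ) . L ,] }  — shift
  I2: { [Y → , .] }  — reduce
  I3: { [Y' → Y .] }  — accept
  I4: { [Y → y .] }  — reduce
  I5: { [L → ) . id] }  — shift
  I6: { [L → , . ) y] }  — shift
  I7: { [Y → ) L . ,] }  — shift
  I8: { [L → n .] }  — reduce
  I9: { [L → y .] }  — reduce
  I10: { [Y → ) L , .] }  — reduce
  I11: { [L → , ) . y] }  — shift
  I12: { [L → , ) y .] }  — reduce
  I13: { [L → ) id .] }  — reduce

Every state is either a pure shift/goto state or contains exactly one complete item and nothing to shift — no conflicts. The grammar is LR(0).

Answer: Yes, the grammar is LR(0)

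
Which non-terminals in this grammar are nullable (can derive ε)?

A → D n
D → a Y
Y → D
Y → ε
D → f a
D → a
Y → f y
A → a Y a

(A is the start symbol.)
{ 'Y' }

A non-terminal is nullable if it can derive ε (the empty string): either it has an ε-production, or it has a production whose right-hand side consists entirely of nullable non-terminals.

ε-productions: Y → ε
So Y is immediately nullable.
No further non-terminal can be added: every production for the remaining non-terminals contains a terminal or a non-nullable non-terminal.
Nullable = { 'Y' }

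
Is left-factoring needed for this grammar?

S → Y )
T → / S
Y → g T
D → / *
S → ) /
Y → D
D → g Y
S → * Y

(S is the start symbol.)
No, left-factoring is not needed

Left-factoring is needed when two productions for the same non-terminal
share a common prefix on the right-hand side.

Productions for S:
  S → Y )
  S → ) /
  S → * Y
Productions for Y:
  Y → g T
  Y → D
Productions for D:
  D → / *
  D → g Y

No common prefixes found.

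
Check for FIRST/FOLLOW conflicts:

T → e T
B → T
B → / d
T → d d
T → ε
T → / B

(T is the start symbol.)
A FIRST/FOLLOW conflict occurs when a non-terminal N has a nullable alternative N → β (β ⇒* ε) and another alternative N → α with FIRST(α) ∩ FOLLOW(N) ≠ ∅: on such a lookahead the parser cannot decide between expanding α and letting N vanish via β.

Nullable non-terminals: B, T.
FIRST sets used below: FIRST(T) = { '/', 'd', 'e', ε }

B: nullable alternative(s) B → T; FOLLOW(B) = { $ }
  B → T: FIRST \ {ε} = { '/', 'd', 'e' } — this is the only nullable alternative, skip
  B → / d: FIRST \ {ε} = { '/' } — disjoint from FOLLOW(B)

T: nullable alternative(s) T → ε; FOLLOW(T) = { $ }
  T → e T: FIRST \ {ε} = { 'e' } — disjoint from FOLLOW(T)
  T → d d: FIRST \ {ε} = { 'd' } — disjoint from FOLLOW(T)
  T → ε: FIRST \ {ε} = { } — this is the only nullable alternative, skip
  T → / B: FIRST \ {ε} = { '/' } — disjoint from FOLLOW(T)

No FIRST/FOLLOW conflicts found.

Answer: No FIRST/FOLLOW conflicts.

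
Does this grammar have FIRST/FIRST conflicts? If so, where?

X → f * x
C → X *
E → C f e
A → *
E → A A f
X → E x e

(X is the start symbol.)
Yes. X → f '*' x / X → E x e on { 'f' }; E → C f e / E → A A f on { '*' }

A FIRST/FIRST conflict occurs when two productions N → α and N → β for the same non-terminal have FIRST(α) ∩ FIRST(β) ≠ ∅ (with ε ∈ FIRST of a nullable right-hand side, so two nullable alternatives also conflict).

FIRST sets of the non-terminals at (or reachable through a nullable prefix from) the front of some alternative:
  FIRST(E) = { '*', 'f' }
  FIRST(C) = { '*', 'f' }
  FIRST(A) = { '*' }

Productions for X:
  X → f * x: FIRST = { 'f' }
  X → E x e: FIRST = { '*', 'f' }
Productions for E:
  E → C f e: FIRST = { '*', 'f' }
  E → A A f: FIRST = { '*' }
C, A have only one production, so no FIRST/FIRST conflict is possible there.

Conflict for X: X → f * x and X → E x e
  Overlap: { 'f' }
Conflict for E: E → C f e and E → A A f
  Overlap: { '*' }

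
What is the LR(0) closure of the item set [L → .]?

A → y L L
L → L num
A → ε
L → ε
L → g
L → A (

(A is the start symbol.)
Start with: [L → .]
The dot is at the end, so nothing is added.

CLOSURE = { [L → .] }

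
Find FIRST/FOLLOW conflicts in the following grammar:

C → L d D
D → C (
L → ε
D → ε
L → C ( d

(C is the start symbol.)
Nullable non-terminals: D, L.
FIRST sets used below: FIRST(C) = { 'd' }

D: nullable alternative(s) D → ε; FOLLOW(D) = { $, '(' }
  D → C (: FIRST \ {ε} = { 'd' } — disjoint from FOLLOW(D)
  D → ε: FIRST \ {ε} = { } — this is the only nullable alternative, skip

L: nullable alternative(s) L → ε; FOLLOW(L) = { 'd' }
  L → ε: FIRST \ {ε} = { } — this is the only nullable alternative, skip
  L → C ( d: FIRST \ {ε} = { 'd' } — overlaps FOLLOW(L) on { 'd' }: CONFLICT

C has no nullable alternative, so no FIRST/FOLLOW check is needed there.

So the grammar has 1 FIRST/FOLLOW conflict (marked CONFLICT above).

Answer: Yes. L → C '(' d with FOLLOW(L) on { 'd' }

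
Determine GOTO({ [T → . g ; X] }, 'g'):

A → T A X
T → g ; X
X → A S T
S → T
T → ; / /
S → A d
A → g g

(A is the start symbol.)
{ [T → g . ; X] }

GOTO(I, 'g') = CLOSURE({ [A → αX.β] : [A → α.Xβ] ∈ I, X = 'g' })

Items with dot before 'g', with the dot advanced:
  [T → . g ; X] → [T → g . ; X]
Closure adds nothing (no advanced item has the dot before a non-terminal).

GOTO = { [T → g . ; X] }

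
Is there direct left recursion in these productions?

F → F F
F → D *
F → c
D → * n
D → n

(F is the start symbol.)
Yes, F is left-recursive

F → F F: LEFT RECURSIVE (starts with F)
F → D *: starts with D
F → c: starts with c
D → * n: starts with '*'
D → n: starts with n

The grammar has direct left recursion on: F.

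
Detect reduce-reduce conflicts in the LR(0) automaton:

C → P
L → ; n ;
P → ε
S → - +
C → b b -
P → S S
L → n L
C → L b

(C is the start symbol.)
A reduce-reduce conflict occurs when an LR(0) state has two complete items [A → α .] and [B → β .] — both call for a reduction, and with no lookahead the parser cannot choose between them.

Augment with C' → C and build the canonical LR(0) collection (I0 = CLOSURE({[C' → . C]}), then GOTO on every symbol after a dot until no new states appear). It has 17 states:
  I0: { [C → . L b], [C → . P], [C → . b b -], [C' → . C], [L → . ; n ;], [L → . n L], [P → . S S], [P → .], [S → . - +] }  — shift, reduce
  I1: { [S → - . +] }  — shift
  I2: { [L → ; . n ;] }  — shift
  I3: { [C' → C .] }  — accept
  I4: { [C → L . b] }  — shift
  I5: { [C → P .] }  — reduce
  I6: { [P → S . S], [S → . - +] }  — shift
  I7: { [C → b . b -] }  — shift
  I8: { [L → . ; n ;], [L → . n L], [L → n . L] }  — shift
  I9: { [L → n L .] }  — reduce
  I10: { [C → b b . -] }  — shift
  I11: { [C → b b - .] }  — reduce
  I12: { [P → S S .] }  — reduce
  I13: { [C → L b .] }  — reduce
  I14: { [L → ; n . ;] }  — shift
  I15: { [L → ; n ; .] }  — reduce
  I16: { [S → - + .] }  — reduce

No state contains more than one complete item.

Answer: No reduce-reduce conflicts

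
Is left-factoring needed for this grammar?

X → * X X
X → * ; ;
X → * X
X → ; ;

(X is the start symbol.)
Left-factoring is needed when two productions for the same non-terminal
share a common prefix on the right-hand side.

Productions for X:
  X → * X X
  X → * ; ;
  X → * X
  X → ; ;

Found common prefix '*' in productions for X

Answer: Yes, X has productions with common prefix '*'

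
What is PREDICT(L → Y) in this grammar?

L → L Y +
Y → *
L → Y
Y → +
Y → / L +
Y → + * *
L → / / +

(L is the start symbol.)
{ '*', '+', '/' }

PREDICT(L → Y) = (FIRST(RHS) \ {ε}) ∪ (FOLLOW(L) if ε ∈ FIRST(RHS), i.e. RHS ⇒* ε)
FIRST(Y) = { '*', '+', '/' }
FIRST(Y) = { '*', '+', '/' }
ε ∉ FIRST(Y), so FOLLOW(L) is not added.
PREDICT(L → Y) = { '*', '+', '/' }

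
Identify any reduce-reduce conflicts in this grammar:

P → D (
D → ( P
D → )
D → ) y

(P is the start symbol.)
No reduce-reduce conflicts

A reduce-reduce conflict occurs when an LR(0) state has two complete items [A → α .] and [B → β .] — both call for a reduction, and with no lookahead the parser cannot choose between them.

Augment with P' → P and build the canonical LR(0) collection (I0 = CLOSURE({[P' → . P]}), then GOTO on every symbol after a dot until no new states appear). It has 8 states:
  I0: { [D → . ( P], [D → . ) y], [D → . )], [P → . D (], [P' → . P] }  — shift
  I1: { [D → ( . P], [D → . ( P], [D → . ) y], [D → . )], [P → . D (] }  — shift
  I2: { [D → ) . y], [D → ) .] }  — shift, reduce
  I3: { [P → D . (] }  — shift
  I4: { [P' → P .] }  — accept
  I5: { [P → D ( .] }  — reduce
  I6: { [D → ) y .] }  — reduce
  I7: { [D → ( P .] }  — reduce

No state contains more than one complete item.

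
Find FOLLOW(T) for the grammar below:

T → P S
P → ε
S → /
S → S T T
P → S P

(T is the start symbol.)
{ $, '/' }

To compute FOLLOW(T), find every occurrence of T on a right-hand side N → α T β: add FIRST(β) \ {ε}, and if β is empty or nullable also add FOLLOW(N). Iterate to a fixed point.

T is the start symbol, so $ ∈ FOLLOW(T).
In S → S T T: T is followed by T, add FIRST(T) \ {ε} = { '/' }
In S → S T T: T is at the end, add FOLLOW(S)

The FOLLOW sets referred to above (computed the same way, to a fixed point):
  FOLLOW(S) = { $, '/' }

Taking the union: FOLLOW(T) = { $, '/' }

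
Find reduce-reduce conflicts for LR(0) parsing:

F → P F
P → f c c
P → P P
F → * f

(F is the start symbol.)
No reduce-reduce conflicts

A reduce-reduce conflict occurs when an LR(0) state has two complete items [A → α .] and [B → β .] — both call for a reduction, and with no lookahead the parser cannot choose between them.

Augment with F' → F and build the canonical LR(0) collection (I0 = CLOSURE({[F' → . F]}), then GOTO on every symbol after a dot until no new states appear). It has 10 states:
  I0: { [F → . * f], [F → . P F], [F' → . F], [P → . P P], [P → . f c c] }  — shift
  I1: { [F → * . f] }  — shift
  I2: { [F' → F .] }  — accept
  I3: { [F → . * f], [F → . P F], [F → P . F], [P → . P P], [P → . f c c], [P → P . P] }  — shift
  I4: { [P → f . c c] }  — shift
  I5: { [P → f c . c] }  — shift
  I6: { [P → f c c .] }  — reduce
  I7: { [F → P F .] }  — reduce
  I8: { [F → . * f], [F → . P F], [F → P . F], [P → . P P], [P → . f c c], [P → P . P], [P → P P .] }  — shift, reduce
  I9: { [F → * f .] }  — reduce

No state contains more than one complete item.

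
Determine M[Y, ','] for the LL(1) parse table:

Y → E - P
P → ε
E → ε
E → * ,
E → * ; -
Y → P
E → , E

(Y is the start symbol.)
Y → E - P

To find M[Y, ','], we find productions for Y where ',' is in the predict set (PREDICT(N → α) = (FIRST(α) \ {ε}) ∪ (FOLLOW(N) if α ⇒* ε)).

Relevant sets:
  FIRST(E) = { '*', ',', ε }
  FIRST(P) = { ε }
  FOLLOW(Y) = { $ }

Y → E - P: PREDICT = { '*', ',', '-' }
  ',' is in predict set, so this production goes in M[Y, ',']
Y → P: PREDICT = { $ }

M[Y, ','] = Y → E - P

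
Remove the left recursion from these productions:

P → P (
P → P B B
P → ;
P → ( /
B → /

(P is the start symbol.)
P is directly left-recursive. The standard transformation for
  A → A α₁ | ... | A α_m | β₁ | ... | β_n
is
  A  → β₁ A' | ... | β_n A'
  A' → α₁ A' | ... | α_m A' | ε

P → ; becomes P → ; P'
P → ( / becomes P → ( / P'
P → P ( becomes P' → ( P'
P → P B B becomes P' → B B P'
Add P' → ε

Productions for other non-terminals are unchanged:
  B → /

Resulting grammar:
P → ; P'
P → ( / P'
P' → ( P'
P' → B B P'
P' → ε
B → /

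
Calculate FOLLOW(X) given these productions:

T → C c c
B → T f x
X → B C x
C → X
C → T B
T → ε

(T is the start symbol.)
{ 'c', 'x' }

In C → X: X is at the end, add FOLLOW(C)

The FOLLOW sets referred to above (computed the same way, to a fixed point):
  FOLLOW(C) = { 'c', 'x' }

Taking the union: FOLLOW(X) = { 'c', 'x' }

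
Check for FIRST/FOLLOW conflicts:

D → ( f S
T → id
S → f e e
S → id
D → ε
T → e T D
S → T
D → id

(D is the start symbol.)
Yes. D → '(' f S with FOLLOW(D) on { '(' }; D → id with FOLLOW(D) on { 'id' }

A FIRST/FOLLOW conflict occurs when a non-terminal N has a nullable alternative N → β (β ⇒* ε) and another alternative N → α with FIRST(α) ∩ FOLLOW(N) ≠ ∅: on such a lookahead the parser cannot decide between expanding α and letting N vanish via β.

Nullable non-terminals: D.

D: nullable alternative(s) D → ε; FOLLOW(D) = { $, '(', 'id' }
  D → ( f S: FIRST \ {ε} = { '(' } — overlaps FOLLOW(D) on { '(' }: CONFLICT
  D → ε: FIRST \ {ε} = { } — this is the only nullable alternative, skip
  D → id: FIRST \ {ε} = { 'id' } — overlaps FOLLOW(D) on { 'id' }: CONFLICT

S, T have no nullable alternative, so no FIRST/FOLLOW check is needed there.

So the grammar has 2 FIRST/FOLLOW conflicts (marked CONFLICT above).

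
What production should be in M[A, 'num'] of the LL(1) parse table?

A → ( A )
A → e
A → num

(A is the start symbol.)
To find M[A, 'num'], we find productions for A where 'num' is in the predict set (PREDICT(N → α) = (FIRST(α) \ {ε}) ∪ (FOLLOW(N) if α ⇒* ε)).

A → ( A ): PREDICT = { '(' }
A → e: PREDICT = { 'e' }
A → num: PREDICT = { 'num' }
  'num' is in predict set, so this production goes in M[A, 'num']

M[A, 'num'] = A → num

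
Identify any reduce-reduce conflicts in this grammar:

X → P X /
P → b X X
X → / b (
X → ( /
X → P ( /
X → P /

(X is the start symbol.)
A reduce-reduce conflict occurs when an LR(0) state has two complete items [A → α .] and [B → β .] — both call for a reduction, and with no lookahead the parser cannot choose between them.

Augment with X' → X and build the canonical LR(0) collection (I0 = CLOSURE({[X' → . X]}), then GOTO on every symbol after a dot until no new states appear). It has 16 states:
  I0: { [P → . b X X], [X → . ( /], [X → . / b (], [X → . P ( /], [X → . P /], [X → . P X /], [X' → . X] }  — shift
  I1: { [X → ( . /] }  — shift
  I2: { [X → / . b (] }  — shift
  I3: { [P → . b X X], [X → . ( /], [X → . / b (], [X → . P ( /], [X → . P /], [X → . P X /], [X → P . ( /], [X → P . /], [X → P . X /] }  — shift
  I4: { [X' → X .] }  — accept
  I5: { [P → . b X X], [P → b . X X], [X → . ( /], [X → . / b (], [X → . P ( /], [X → . P /], [X → . P X /] }  — shift
  I6: { [P → . b X X], [P → b X . X], [X → . ( /], [X → . / b (], [X → . P ( /], [X → . P /], [X → . P X /] }  — shift
  I7: { [P → b X X .] }  — reduce
  I8: { [X → ( . /], [X → P ( . /] }  — shift
  I9: { [X → / . b (], [X → P / .] }  — shift, reduce
  I10: { [X → P X . /] }  — shift
  I11: { [X → P X / .] }  — reduce
  I12: { [X → / b . (] }  — shift
  I13: { [X → / b ( .] }  — reduce
  I14: { [X → ( / .], [X → P ( / .] }  — 2 reduces
  I15: { [X → ( / .] }  — reduce

I14 contains complete items [X → ( / .], [X → P ( / .] — reduce-reduce conflict.

Answer: Yes — I14: [X → ( / .] vs [X → P ( / .]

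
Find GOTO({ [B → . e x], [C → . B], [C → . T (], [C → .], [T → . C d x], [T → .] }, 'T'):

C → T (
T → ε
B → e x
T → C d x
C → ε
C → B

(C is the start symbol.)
GOTO(I, 'T') = CLOSURE({ [A → αX.β] : [A → α.Xβ] ∈ I, X = 'T' })

Items with dot before 'T', with the dot advanced:
  [C → . T (] → [C → T . (]
Closure adds nothing (no advanced item has the dot before a non-terminal).

GOTO = { [C → T . (] }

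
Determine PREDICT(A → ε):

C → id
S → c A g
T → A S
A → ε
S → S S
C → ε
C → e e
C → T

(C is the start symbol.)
{ 'c', 'g' }

PREDICT(A → ε) = (FIRST(RHS) \ {ε}) ∪ (FOLLOW(A) if ε ∈ FIRST(RHS), i.e. RHS ⇒* ε)
The right-hand side is ε (FIRST(ε) = { ε }), so the predict set is FOLLOW(A) = { 'c', 'g' }
PREDICT(A → ε) = { 'c', 'g' }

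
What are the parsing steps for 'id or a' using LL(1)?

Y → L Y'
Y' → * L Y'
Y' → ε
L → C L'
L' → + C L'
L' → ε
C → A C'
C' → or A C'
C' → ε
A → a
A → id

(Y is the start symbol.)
Stack is shown with the top on the left.

Stack            Input      Action
----------------------------------
Y $              id or a $  output Y → L Y'
L Y' $           id or a $  output L → C L'
C L' Y' $        id or a $  output C → A C'
A C' L' Y' $     id or a $  output A → id
id C' L' Y' $    id or a $  match 'id'
C' L' Y' $       or a $     output C' → or A C'
or A C' L' Y' $  or a $     match 'or'
A C' L' Y' $     a $        output A → a
a C' L' Y' $     a $        match 'a'
C' L' Y' $       $          output C' → ε
L' Y' $          $          output L' → ε
Y' $             $          output Y' → ε
$                $          accept

The string is accepted.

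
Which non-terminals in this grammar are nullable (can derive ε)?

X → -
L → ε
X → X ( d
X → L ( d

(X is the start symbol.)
{ 'L' }

A non-terminal is nullable if it can derive ε (the empty string): either it has an ε-production, or it has a production whose right-hand side consists entirely of nullable non-terminals.

ε-productions: L → ε
So L is immediately nullable.
No further non-terminal can be added: every production for the remaining non-terminals contains a terminal or a non-nullable non-terminal.
Nullable = { 'L' }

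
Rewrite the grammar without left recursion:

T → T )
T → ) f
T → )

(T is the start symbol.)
T → ) f T'
T → ) T'
T' → ) T'
T' → ε

T is directly left-recursive. The standard transformation for
  A → A α₁ | ... | A α_m | β₁ | ... | β_n
is
  A  → β₁ A' | ... | β_n A'
  A' → α₁ A' | ... | α_m A' | ε

T → ) f becomes T → ) f T'
T → ) becomes T → ) T'
T → T ) becomes T' → ) T'
Add T' → ε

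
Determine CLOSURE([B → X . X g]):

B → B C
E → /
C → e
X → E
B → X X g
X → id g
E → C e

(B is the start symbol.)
{ [B → X . X g], [C → . e], [E → . /], [E → . C e], [X → . E], [X → . id g] }

Start with: [B → X . X g]
  [B → X . X g] has the dot before X: add [X → . E], [X → . id g]
  [X → . E] has the dot before E: add [E → . /], [E → . C e]
  [E → . C e] has the dot before C: add [C → . e]
No further items can be added.

CLOSURE = { [B → X . X g], [C → . e], [E → . /], [E → . C e], [X → . E], [X → . id g] }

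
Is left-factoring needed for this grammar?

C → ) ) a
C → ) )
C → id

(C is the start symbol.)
Yes, C has productions with common prefix ') )'

Left-factoring is needed when two productions for the same non-terminal
share a common prefix on the right-hand side.

Productions for C:
  C → ) ) a
  C → ) )
  C → id

Found common prefix ') )' in productions for C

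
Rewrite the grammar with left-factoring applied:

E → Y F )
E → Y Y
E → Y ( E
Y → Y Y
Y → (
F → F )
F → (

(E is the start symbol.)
Left-factoring transforms A → αβ₁ | αβ₂ into A → αA' and A' → β₁ | β₂
(α is the longest common prefix among the alternatives). Repeat until
no nonterminal has two alternatives with a common prefix.

Round 1: E has alternatives sharing prefix 'Y'. Introduce E': E → Y E'
  Add: E' → F )
  Add: E' → Y
  Add: E' → ( E

No remaining common prefixes — done.

Resulting grammar:
E → Y E'
E' → F )
E' → Y
E' → ( E
Y → Y Y
Y → (
F → F )
F → (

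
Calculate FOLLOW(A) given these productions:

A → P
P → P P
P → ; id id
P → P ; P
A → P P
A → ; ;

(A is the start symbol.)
{ $ }

A is the start symbol, so $ ∈ FOLLOW(A).
A does not occur on any right-hand side.

Taking the union: FOLLOW(A) = { $ }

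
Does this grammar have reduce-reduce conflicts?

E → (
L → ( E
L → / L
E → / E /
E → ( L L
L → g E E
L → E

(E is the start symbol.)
Yes — I16: [L → ( E .] vs [L → E .]

Augment with E' → E and build the canonical LR(0) collection (I0 = CLOSURE({[E' → . E]}), then GOTO on every symbol after a dot until no new states appear). It has 17 states:
  I0: { [E → . ( L L], [E → . (], [E → . / E /], [E' → . E] }  — shift
  I1: { [E → ( . L L], [E → ( .], [E → . ( L L], [E → . (], [E → . / E /], [L → . ( E], [L → . / L], [L → . E], [L → . g E E] }  — shift, reduce
  I2: { [E → . ( L L], [E → . (], [E → . / E /], [E → / . E /] }  — shift
  I3: { [E' → E .] }  — accept
  I4: { [E → / E . /] }  — shift
  I5: { [E → / E / .] }  — reduce
  I6: { [E → ( . L L], [E → ( .], [E → . ( L L], [E → . (], [E → . / E /], [L → ( . E], [L → . ( E], [L → . / L], [L → . E], [L → . g E E] }  — shift, reduce
  I7: { [E → . ( L L], [E → . (], [E → . / E /], [E → / . E /], [L → . ( E], [L → . / L], [L → . E], [L → . g E E], [L → / . L] }  — shift
  I8: { [L → E .] }  — reduce
  I9: { [E → ( L . L], [E → . ( L L], [E → . (], [E → . / E /], [L → . ( E], [L → . / L], [L → . E], [L → . g E E] }  — shift
  I10: { [E → . ( L L], [E → . (], [E → . / E /], [L → g . E E] }  — shift
  I11: { [E → . ( L L], [E → . (], [E → . / E /], [L → g E . E] }  — shift
  I12: { [L → g E E .] }  — reduce
  I13: { [E → ( L L .] }  — reduce
  I14: { [E → / E . /], [L → E .] }  — shift, reduce
  I15: { [L → / L .] }  — reduce
  I16: { [L → ( E .], [L → E .] }  — 2 reduces

I16 contains complete items [L → ( E .], [L → E .] — reduce-reduce conflict.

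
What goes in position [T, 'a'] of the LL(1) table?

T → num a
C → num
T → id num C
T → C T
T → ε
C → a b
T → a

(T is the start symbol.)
To find M[T, 'a'], we find productions for T where 'a' is in the predict set (PREDICT(N → α) = (FIRST(α) \ {ε}) ∪ (FOLLOW(N) if α ⇒* ε)).

Relevant sets:
  FIRST(C) = { 'a', 'num' }
  FOLLOW(T) = { $ }

T → num a: PREDICT = { 'num' }
T → id num C: PREDICT = { 'id' }
T → C T: PREDICT = { 'a', 'num' }
  'a' is in predict set, so this production goes in M[T, 'a']
T → ε: PREDICT = { $ }
T → a: PREDICT = { 'a' }
  'a' is in predict set, so this production goes in M[T, 'a']

M[T, 'a'] = T → C T, T → a  (a multiply-defined cell — the grammar is not LL(1))

Answer: T → C T, T → a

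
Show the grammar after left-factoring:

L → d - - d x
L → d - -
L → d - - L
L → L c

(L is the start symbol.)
L → d - - L'
L' → d x
L' → ε
L' → L
L → L c

Left-factoring transforms A → αβ₁ | αβ₂ into A → αA' and A' → β₁ | β₂
(α is the longest common prefix among the alternatives). Repeat until
no nonterminal has two alternatives with a common prefix.

Round 1: L has alternatives sharing prefix 'd - -'. Introduce L': L → d - - L'
  Add: L' → d x
  Add: L' → ε
  Add: L' → L

No remaining common prefixes — done.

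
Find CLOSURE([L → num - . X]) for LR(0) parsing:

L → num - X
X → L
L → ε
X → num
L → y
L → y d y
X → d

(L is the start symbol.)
To compute CLOSURE, for each item [A → α.Bβ] where B is a non-terminal, add [B → .γ] for all productions B → γ; repeat for the newly added items until nothing changes.

Start with: [L → num - . X]
  [L → num - . X] has the dot before X: add [X → . L], [X → . num], [X → . d]
  [X → . L] has the dot before L: add [L → . num - X], [L → .], [L → . y], [L → . y d y]
No further items can be added.

CLOSURE = { [L → . num - X], [L → . y d y], [L → . y], [L → .], [L → num - . X], [X → . L], [X → . d], [X → . num] }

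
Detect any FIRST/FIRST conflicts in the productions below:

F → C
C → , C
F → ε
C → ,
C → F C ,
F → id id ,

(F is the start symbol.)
Yes. F → C / F → id id ',' on { 'id' }; C → ',' C / C → ',' on { ',' }; C → ',' C / C → F C ',' on { ',' }; C → ',' / C → F C ',' on { ',' }

A FIRST/FIRST conflict occurs when two productions N → α and N → β for the same non-terminal have FIRST(α) ∩ FIRST(β) ≠ ∅ (with ε ∈ FIRST of a nullable right-hand side, so two nullable alternatives also conflict).

FIRST sets of the non-terminals at (or reachable through a nullable prefix from) the front of some alternative:
  FIRST(C) = { ',', 'id' }
  FIRST(F) = { ',', 'id', ε }

Productions for F:
  F → C: FIRST = { ',', 'id' }
  F → ε: FIRST = { ε }
  F → id id ,: FIRST = { 'id' }
Productions for C:
  C → , C: FIRST = { ',' }
  C → ,: FIRST = { ',' }
  C → F C ,: FIRST = { ',', 'id' }

Conflict for F: F → C and F → id id ,
  Overlap: { 'id' }
Conflict for C: C → , C and C → ,
  Overlap: { ',' }
Conflict for C: C → , C and C → F C ,
  Overlap: { ',' }
Conflict for C: C → , and C → F C ,
  Overlap: { ',' }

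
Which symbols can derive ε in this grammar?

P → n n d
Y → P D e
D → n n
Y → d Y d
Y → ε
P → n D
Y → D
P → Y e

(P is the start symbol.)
A non-terminal is nullable if it can derive ε (the empty string): either it has an ε-production, or it has a production whose right-hand side consists entirely of nullable non-terminals.

ε-productions: Y → ε
So Y is immediately nullable.
No further non-terminal can be added: every production for the remaining non-terminals contains a terminal or a non-nullable non-terminal.
Nullable = { 'Y' }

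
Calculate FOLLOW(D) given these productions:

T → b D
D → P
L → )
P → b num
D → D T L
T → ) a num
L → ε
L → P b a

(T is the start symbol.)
{ $, ')', 'b' }

In T → b D: D is at the end, add FOLLOW(T)
In D → D T L: D is followed by T L, add FIRST(T L) \ {ε} = { ')', 'b' }

The FOLLOW sets referred to above (computed the same way, to a fixed point):
  FOLLOW(T) = { $, ')', 'b' }

Taking the union: FOLLOW(D) = { $, ')', 'b' }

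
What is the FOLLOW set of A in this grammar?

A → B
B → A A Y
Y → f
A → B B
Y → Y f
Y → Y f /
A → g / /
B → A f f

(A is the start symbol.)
To compute FOLLOW(A), find every occurrence of A on a right-hand side N → α A β: add FIRST(β) \ {ε}, and if β is empty or nullable also add FOLLOW(N). Iterate to a fixed point.

A is the start symbol, so $ ∈ FOLLOW(A).
In B → A A Y: A is followed by A Y, add FIRST(A Y) \ {ε} = { 'g' }
In B → A A Y: A is followed by Y, add FIRST(Y) \ {ε} = { 'f' }
In B → A f f: A is followed by f f, add FIRST(f f) \ {ε} = { 'f' }

Taking the union: FOLLOW(A) = { $, 'f', 'g' }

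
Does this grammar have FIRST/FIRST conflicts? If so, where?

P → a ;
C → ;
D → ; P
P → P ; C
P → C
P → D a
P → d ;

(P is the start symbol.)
A FIRST/FIRST conflict occurs when two productions N → α and N → β for the same non-terminal have FIRST(α) ∩ FIRST(β) ≠ ∅ (with ε ∈ FIRST of a nullable right-hand side, so two nullable alternatives also conflict).

FIRST sets of the non-terminals at (or reachable through a nullable prefix from) the front of some alternative:
  FIRST(P) = { ';', 'a', 'd' }
  FIRST(C) = { ';' }
  FIRST(D) = { ';' }

Productions for P:
  P → a ;: FIRST = { 'a' }
  P → P ; C: FIRST = { ';', 'a', 'd' }
  P → C: FIRST = { ';' }
  P → D a: FIRST = { ';' }
  P → d ;: FIRST = { 'd' }
C, D have only one production, so no FIRST/FIRST conflict is possible there.

Conflict for P: P → a ; and P → P ; C
  Overlap: { 'a' }
Conflict for P: P → P ; C and P → C
  Overlap: { ';' }
Conflict for P: P → P ; C and P → D a
  Overlap: { ';' }
Conflict for P: P → P ; C and P → d ;
  Overlap: { 'd' }
Conflict for P: P → C and P → D a
  Overlap: { ';' }

Answer: Yes. P → a ';' / P → P ';' C on { 'a' }; P → P ';' C / P → C on { ';' }; P → P ';' C / P → D a on { ';' }; P → P ';' C / P → d ';' on { 'd' }; P → C / P → D a on { ';' }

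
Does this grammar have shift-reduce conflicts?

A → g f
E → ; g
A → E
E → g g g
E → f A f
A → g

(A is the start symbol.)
Yes — I5: [A → g .] vs [A → g . f]

A shift-reduce conflict occurs when an LR(0) state has both:
  - a complete (reduce) item [A → α .] (dot at the end), and
  - a shift item [B → β . c γ] (dot before a terminal).

Augment with A' → A and build the canonical LR(0) collection (I0 = CLOSURE({[A' → . A]}), then GOTO on every symbol after a dot until no new states appear). It has 12 states:
  I0: { [A → . E], [A → . g f], [A → . g], [A' → . A], [E → . ; g], [E → . f A f], [E → . g g g] }  — shift
  I1: { [E → ; . g] }  — shift
  I2: { [A' → A .] }  — accept
  I3: { [A → E .] }  — reduce
  I4: { [A → . E], [A → . g f], [A → . g], [E → . ; g], [E → . f A f], [E → . g g g], [E → f . A f] }  — shift
  I5: { [A → g . f], [A → g .], [E → g . g g] }  — shift, reduce
  I6: { [A → g f .] }  — reduce
  I7: { [E → g g . g] }  — shift
  I8: { [E → g g g .] }  — reduce
  I9: { [E → f A . f] }  — shift
  I10: { [E → f A f .] }  — reduce
  I11: { [E → ; g .] }  — reduce

I5 contains reduce item [A → g .] and shift items [A → g . f], [E → g . g g] — shift-reduce conflict.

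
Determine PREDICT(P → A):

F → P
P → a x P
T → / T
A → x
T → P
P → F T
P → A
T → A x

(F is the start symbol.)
PREDICT(P → A) = (FIRST(RHS) \ {ε}) ∪ (FOLLOW(P) if ε ∈ FIRST(RHS), i.e. RHS ⇒* ε)
FIRST(A) = { 'x' }
FIRST(A) = { 'x' }
ε ∉ FIRST(A), so FOLLOW(P) is not added.
PREDICT(P → A) = { 'x' }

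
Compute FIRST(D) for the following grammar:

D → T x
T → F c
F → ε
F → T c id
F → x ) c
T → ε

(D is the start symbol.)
To compute FIRST(D), examine every production with D on the left-hand side, reading each right-hand side left to right until a non-nullable symbol is reached.

FIRST sets of the other non-terminals involved (by the same procedure, iterated to a fixed point):
  FIRST(T) = { 'c', 'x', ε }

From D → T x:
  - T is a non-terminal: add FIRST(T) \ {ε} = { 'c', 'x' }
    T is nullable, so continue to the next symbol
  - x is a terminal: add 'x' and stop

Collecting: FIRST(D) = { 'c', 'x' }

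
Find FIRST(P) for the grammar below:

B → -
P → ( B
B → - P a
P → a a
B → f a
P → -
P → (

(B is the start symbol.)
To compute FIRST(P), examine every production with P on the left-hand side, reading each right-hand side left to right until a non-nullable symbol is reached.

From P → ( B:
  - '(' is a terminal: add '(' and stop
From P → a a:
  - a is a terminal: add 'a' and stop
From P → -:
  - '-' is a terminal: add '-' and stop
From P → (:
  - '(' is a terminal: add '(' and stop

Collecting: FIRST(P) = { '(', '-', 'a' }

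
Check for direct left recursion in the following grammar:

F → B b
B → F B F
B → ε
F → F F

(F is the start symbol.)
Yes, F is left-recursive

Direct left recursion occurs when N → N α for some non-terminal N (the right-hand side begins with the left-hand side itself).

F → B b: starts with B
B → F B F: starts with F
B → ε: starts with ε
F → F F: LEFT RECURSIVE (starts with F)

The grammar has direct left recursion on: F.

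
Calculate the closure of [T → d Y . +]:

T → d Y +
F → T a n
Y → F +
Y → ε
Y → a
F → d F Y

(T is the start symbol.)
Start with: [T → d Y . +]
The dot precedes the terminal '+', so nothing is added.

CLOSURE = { [T → d Y . +] }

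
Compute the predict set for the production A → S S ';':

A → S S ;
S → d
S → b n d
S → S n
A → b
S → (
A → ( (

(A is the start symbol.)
{ '(', 'b', 'd' }

PREDICT(A → S S ';') = (FIRST(RHS) \ {ε}) ∪ (FOLLOW(A) if ε ∈ FIRST(RHS), i.e. RHS ⇒* ε)
FIRST(S) = { '(', 'b', 'd' }
FIRST(S S ';') = { '(', 'b', 'd' }
ε ∉ FIRST(S S ';'), so FOLLOW(A) is not added.
PREDICT(A → S S ';') = { '(', 'b', 'd' }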